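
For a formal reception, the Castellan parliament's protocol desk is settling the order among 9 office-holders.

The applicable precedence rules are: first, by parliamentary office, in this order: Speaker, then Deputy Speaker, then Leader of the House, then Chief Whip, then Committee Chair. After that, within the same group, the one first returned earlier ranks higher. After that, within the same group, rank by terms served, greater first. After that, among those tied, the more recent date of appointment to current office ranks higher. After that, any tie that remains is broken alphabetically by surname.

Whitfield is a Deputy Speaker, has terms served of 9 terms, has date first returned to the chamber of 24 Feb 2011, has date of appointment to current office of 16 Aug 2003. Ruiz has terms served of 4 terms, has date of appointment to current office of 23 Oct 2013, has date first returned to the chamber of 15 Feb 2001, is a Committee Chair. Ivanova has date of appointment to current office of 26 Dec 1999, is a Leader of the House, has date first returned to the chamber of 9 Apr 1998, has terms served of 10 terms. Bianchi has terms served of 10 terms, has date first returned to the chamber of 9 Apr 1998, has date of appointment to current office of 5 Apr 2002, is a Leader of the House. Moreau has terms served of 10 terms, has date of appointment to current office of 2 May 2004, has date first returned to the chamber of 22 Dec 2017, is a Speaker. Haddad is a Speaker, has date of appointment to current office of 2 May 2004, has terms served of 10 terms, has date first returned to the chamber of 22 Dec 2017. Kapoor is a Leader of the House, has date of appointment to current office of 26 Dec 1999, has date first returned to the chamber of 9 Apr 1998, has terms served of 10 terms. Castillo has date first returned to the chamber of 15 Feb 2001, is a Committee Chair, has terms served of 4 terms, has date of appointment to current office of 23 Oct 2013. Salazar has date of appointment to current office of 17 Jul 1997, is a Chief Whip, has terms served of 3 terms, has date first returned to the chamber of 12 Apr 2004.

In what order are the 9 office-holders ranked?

By parliamentary office: Haddad and Moreau (Speaker); then Whitfield (Deputy Speaker); then Bianchi, Ivanova and Kapoor (Leader of the House); then Salazar (Chief Whip); then Castillo and Ruiz (Committee Chair).
Haddad and Moreau both have date first returned to the chamber 22 Dec 2017, so the next rule applies.
Haddad and Moreau both have terms served 10 terms, so the next rule applies.
Haddad and Moreau both have date of appointment to current office 2 May 2004, so the next rule applies.
Among Haddad and Moreau, alphabetically by surname: Haddad before Moreau.
Bianchi, Ivanova and Kapoor all have date first returned to the chamber 9 Apr 1998, so the next rule applies.
Bianchi, Ivanova and Kapoor all have terms served 10 terms, so the next rule applies.
Among Bianchi, Ivanova and Kapoor, by date of appointment to current office (later first): Bianchi (5 Apr 2002) before Ivanova and Kapoor (26 Dec 1999).
Among Ivanova and Kapoor, alphabetically by surname: Ivanova before Kapoor.
Castillo and Ruiz both have date first returned to the chamber 15 Feb 2001, so the next rule applies.
Castillo and Ruiz both have terms served 4 terms, so the next rule applies.
Castillo and Ruiz both have date of appointment to current office 23 Oct 2013, so the next rule applies.
Among Castillo and Ruiz, alphabetically by surname: Castillo before Ruiz.
Full order: Haddad, Moreau, Whitfield, Bianchi, Ivanova, Kapoor, Salazar, Castillo, Ruiz.

Haddad, Moreau, Whitfield, Bianchi, Ivanova, Kapoor, Salazar, Castillo, Ruiz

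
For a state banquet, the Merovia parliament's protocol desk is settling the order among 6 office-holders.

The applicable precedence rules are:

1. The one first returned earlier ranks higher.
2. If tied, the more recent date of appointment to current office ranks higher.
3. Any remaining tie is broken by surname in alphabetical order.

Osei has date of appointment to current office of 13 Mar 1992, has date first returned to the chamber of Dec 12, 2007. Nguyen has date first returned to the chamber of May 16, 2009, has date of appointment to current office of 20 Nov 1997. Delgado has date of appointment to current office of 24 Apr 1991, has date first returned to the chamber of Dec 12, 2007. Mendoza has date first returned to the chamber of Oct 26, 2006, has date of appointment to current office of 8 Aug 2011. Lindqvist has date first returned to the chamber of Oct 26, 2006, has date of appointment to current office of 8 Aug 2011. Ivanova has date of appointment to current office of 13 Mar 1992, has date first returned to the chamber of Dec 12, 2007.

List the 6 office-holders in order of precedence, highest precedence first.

By date first returned to the chamber (earlier first): Lindqvist and Mendoza (both Oct 26, 2006); then Ivanova, Osei and Delgado (each Dec 12, 2007); then Nguyen (May 16, 2009).
Lindqvist and Mendoza both have date of appointment to current office 8 Aug 2011, so the next rule applies.
Among Lindqvist and Mendoza, alphabetically by surname: Lindqvist before Mendoza.
Among Ivanova, Osei and Delgado, by date of appointment to current office (later first): Ivanova and Osei (13 Mar 1992) before Delgado (24 Apr 1991).
Among Ivanova and Osei, alphabetically by surname: Ivanova before Osei.
Full order: Lindqvist, Mendoza, Ivanova, Osei, Delgado, Nguyen.

Lindqvist, Mendoza, Ivanova, Osei, Delgado, Nguyen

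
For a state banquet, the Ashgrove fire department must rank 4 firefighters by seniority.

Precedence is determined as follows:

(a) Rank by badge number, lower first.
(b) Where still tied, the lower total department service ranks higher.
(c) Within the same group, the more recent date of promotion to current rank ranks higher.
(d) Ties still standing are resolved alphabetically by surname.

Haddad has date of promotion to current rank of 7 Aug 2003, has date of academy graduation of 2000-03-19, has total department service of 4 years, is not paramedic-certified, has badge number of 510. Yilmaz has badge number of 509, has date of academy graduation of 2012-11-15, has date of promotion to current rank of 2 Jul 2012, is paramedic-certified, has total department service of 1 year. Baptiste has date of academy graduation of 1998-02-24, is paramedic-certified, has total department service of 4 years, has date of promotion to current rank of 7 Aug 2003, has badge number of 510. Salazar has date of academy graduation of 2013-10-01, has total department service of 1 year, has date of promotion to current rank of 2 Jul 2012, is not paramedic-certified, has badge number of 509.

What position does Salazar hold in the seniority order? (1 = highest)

By badge number (lower first): Salazar and Yilmaz (both 509); then Baptiste and Haddad (both 510).
Salazar and Yilmaz both have total department service 1 year, so the next rule applies.
Salazar and Yilmaz both have date of promotion to current rank 2 Jul 2012, so the next rule applies.
Among Salazar and Yilmaz, alphabetically by surname: Salazar before Yilmaz.
Baptiste and Haddad both have total department service 4 years, so the next rule applies.
Baptiste and Haddad both have date of promotion to current rank 7 Aug 2003, so the next rule applies.
Among Baptiste and Haddad, alphabetically by surname: Baptiste before Haddad.
Order: Salazar, Yilmaz, Baptiste, Haddad. So position 1.

1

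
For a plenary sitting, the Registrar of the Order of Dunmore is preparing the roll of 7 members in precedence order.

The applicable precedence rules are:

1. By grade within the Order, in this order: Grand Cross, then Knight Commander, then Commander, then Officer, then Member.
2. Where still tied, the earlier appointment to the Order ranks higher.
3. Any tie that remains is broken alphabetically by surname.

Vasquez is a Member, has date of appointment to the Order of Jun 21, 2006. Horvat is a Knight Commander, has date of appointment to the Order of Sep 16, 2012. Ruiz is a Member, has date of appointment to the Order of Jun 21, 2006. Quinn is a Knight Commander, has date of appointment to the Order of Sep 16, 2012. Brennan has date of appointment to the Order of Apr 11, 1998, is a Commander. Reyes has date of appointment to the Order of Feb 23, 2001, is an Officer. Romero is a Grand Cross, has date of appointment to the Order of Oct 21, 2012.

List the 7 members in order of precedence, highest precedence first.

By grade within the Order: Romero (Grand Cross); then Horvat and Quinn (Knight Commander); then Brennan (Commander); then Reyes (Officer); then Ruiz and Vasquez (Member).
Horvat and Quinn both have date of appointment to the Order Sep 16, 2012, so the next rule applies.
Among Horvat and Quinn, alphabetically by surname: Horvat before Quinn.
Ruiz and Vasquez both have date of appointment to the Order Jun 21, 2006, so the next rule applies.
Among Ruiz and Vasquez, alphabetically by surname: Ruiz before Vasquez.
Full order: Romero, Horvat, Quinn, Brennan, Reyes, Ruiz, Vasquez.

Romero, Horvat, Quinn, Brennan, Reyes, Ruiz, Vasquez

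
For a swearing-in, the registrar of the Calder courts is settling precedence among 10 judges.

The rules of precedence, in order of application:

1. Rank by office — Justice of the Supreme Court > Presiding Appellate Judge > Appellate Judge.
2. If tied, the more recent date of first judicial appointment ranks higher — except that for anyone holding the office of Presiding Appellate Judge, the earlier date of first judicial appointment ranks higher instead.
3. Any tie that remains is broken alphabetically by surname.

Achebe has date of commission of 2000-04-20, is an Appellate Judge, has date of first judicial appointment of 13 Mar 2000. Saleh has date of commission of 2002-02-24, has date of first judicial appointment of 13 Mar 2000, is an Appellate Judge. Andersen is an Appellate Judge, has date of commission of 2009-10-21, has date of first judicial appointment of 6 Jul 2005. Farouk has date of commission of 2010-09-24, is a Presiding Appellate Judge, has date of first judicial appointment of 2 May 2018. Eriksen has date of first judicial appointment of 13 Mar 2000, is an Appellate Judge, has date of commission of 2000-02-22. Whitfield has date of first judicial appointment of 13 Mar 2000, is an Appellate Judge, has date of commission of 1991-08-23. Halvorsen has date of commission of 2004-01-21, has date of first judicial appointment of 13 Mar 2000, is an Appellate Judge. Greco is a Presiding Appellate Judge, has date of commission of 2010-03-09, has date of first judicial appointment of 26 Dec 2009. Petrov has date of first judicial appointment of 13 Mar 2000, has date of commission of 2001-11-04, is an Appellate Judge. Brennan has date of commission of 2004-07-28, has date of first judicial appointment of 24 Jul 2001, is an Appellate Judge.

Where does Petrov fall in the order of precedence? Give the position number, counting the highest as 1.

8

By office: Greco and Farouk (Presiding Appellate Judge); then Andersen, Brennan, Achebe, Eriksen, Halvorsen, Petrov, Saleh and Whitfield (Appellate Judge).
Among Greco and Farouk, by date of first judicial appointment (earlier first) (reversed rule for this group): Greco (26 Dec 2009) before Farouk (2 May 2018).
Among Andersen, Brennan, Achebe, Eriksen, Halvorsen, Petrov, Saleh and Whitfield, by date of first judicial appointment (later first): Andersen (6 Jul 2005) before Brennan (24 Jul 2001) before Achebe, Eriksen, Halvorsen, Petrov, Saleh and Whitfield (13 Mar 2000).
Among Achebe, Eriksen, Halvorsen, Petrov, Saleh and Whitfield, alphabetically by surname: Achebe before Eriksen before Halvorsen before Petrov before Saleh before Whitfield.
Order: Greco, Farouk, Andersen, Brennan, Achebe, Eriksen, Halvorsen, Petrov, Saleh, Whitfield. So position 8.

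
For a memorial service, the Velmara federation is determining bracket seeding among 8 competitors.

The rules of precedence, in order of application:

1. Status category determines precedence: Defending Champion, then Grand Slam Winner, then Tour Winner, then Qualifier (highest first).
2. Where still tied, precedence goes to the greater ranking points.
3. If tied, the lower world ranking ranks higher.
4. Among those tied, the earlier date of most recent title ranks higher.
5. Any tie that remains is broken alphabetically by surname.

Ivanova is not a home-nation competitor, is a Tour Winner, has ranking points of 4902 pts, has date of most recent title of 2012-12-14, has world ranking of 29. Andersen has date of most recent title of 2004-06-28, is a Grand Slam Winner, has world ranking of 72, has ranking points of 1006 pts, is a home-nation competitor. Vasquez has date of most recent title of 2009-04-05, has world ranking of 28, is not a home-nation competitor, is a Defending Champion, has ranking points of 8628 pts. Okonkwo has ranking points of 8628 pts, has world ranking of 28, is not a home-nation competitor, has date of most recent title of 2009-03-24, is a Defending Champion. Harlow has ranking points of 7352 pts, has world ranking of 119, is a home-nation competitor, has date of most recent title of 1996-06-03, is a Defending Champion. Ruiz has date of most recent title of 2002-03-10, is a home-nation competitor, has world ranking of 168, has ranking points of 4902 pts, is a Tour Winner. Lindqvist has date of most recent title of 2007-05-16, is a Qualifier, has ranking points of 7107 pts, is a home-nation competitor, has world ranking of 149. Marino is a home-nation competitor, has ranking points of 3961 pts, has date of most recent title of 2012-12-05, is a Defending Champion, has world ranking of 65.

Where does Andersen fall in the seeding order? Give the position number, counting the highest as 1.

5

By status category: Okonkwo, Vasquez, Harlow and Marino (Defending Champion); then Andersen (Grand Slam Winner); then Ivanova and Ruiz (Tour Winner); then Lindqvist (Qualifier).
Among Okonkwo, Vasquez, Harlow and Marino, by ranking points (higher first): Okonkwo and Vasquez (8628 pts) before Harlow (7352 pts) before Marino (3961 pts).
Okonkwo and Vasquez both have world ranking 28, so the next rule applies.
Among Okonkwo and Vasquez, by date of most recent title (earlier first): Okonkwo (2009-03-24) before Vasquez (2009-04-05).
Ivanova and Ruiz both have ranking points 4902 pts, so the next rule applies.
Among Ivanova and Ruiz, by world ranking (lower first): Ivanova (29) before Ruiz (168).
Order: Okonkwo, Vasquez, Harlow, Marino, Andersen, Ivanova, Ruiz, Lindqvist. So position 5.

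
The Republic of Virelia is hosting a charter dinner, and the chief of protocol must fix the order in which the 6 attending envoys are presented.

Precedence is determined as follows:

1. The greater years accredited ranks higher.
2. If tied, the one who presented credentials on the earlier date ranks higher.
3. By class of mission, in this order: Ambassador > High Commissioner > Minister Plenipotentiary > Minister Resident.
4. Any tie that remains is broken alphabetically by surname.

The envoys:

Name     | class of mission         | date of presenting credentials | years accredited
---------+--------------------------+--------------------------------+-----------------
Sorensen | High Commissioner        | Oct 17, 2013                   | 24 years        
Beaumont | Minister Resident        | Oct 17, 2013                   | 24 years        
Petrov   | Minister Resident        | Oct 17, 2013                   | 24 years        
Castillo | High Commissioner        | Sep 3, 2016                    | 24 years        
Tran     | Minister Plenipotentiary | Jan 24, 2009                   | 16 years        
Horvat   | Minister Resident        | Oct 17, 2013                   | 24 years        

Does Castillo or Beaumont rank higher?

Beaumont

By years accredited (higher first): Sorensen, Beaumont, Horvat, Petrov and Castillo (each 24 years); then Tran (16 years).
Among Sorensen, Beaumont, Horvat, Petrov and Castillo, by date of presenting credentials (earlier first): Sorensen, Beaumont, Horvat and Petrov (Oct 17, 2013) before Castillo (Sep 3, 2016).
Among Sorensen, Beaumont, Horvat and Petrov, by class of mission: Sorensen (High Commissioner) before Beaumont, Horvat and Petrov (Minister Resident).
Among Beaumont, Horvat and Petrov, alphabetically by surname: Beaumont before Horvat before Petrov.
So Beaumont takes precedence.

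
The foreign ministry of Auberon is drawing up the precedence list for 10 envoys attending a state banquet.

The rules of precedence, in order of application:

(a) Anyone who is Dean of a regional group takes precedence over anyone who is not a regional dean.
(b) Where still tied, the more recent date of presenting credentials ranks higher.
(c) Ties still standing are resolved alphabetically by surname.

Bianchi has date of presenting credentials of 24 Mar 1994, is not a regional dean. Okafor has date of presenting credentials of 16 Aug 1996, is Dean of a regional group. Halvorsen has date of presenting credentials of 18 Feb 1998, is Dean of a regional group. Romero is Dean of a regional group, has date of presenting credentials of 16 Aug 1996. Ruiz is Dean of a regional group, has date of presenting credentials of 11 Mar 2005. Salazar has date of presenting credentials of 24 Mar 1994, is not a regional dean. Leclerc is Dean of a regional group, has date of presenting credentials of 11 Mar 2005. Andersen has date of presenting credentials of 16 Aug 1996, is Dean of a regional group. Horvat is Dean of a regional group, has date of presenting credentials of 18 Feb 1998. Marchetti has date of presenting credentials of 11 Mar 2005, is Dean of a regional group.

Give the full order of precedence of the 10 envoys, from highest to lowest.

By the first rule: Leclerc, Marchetti, Ruiz, Halvorsen, Horvat, Andersen, Okafor and Romero (each Dean of a regional group); then Bianchi and Salazar (both not a regional dean).
Among Leclerc, Marchetti, Ruiz, Halvorsen, Horvat, Andersen, Okafor and Romero, by date of presenting credentials (later first): Leclerc, Marchetti and Ruiz (11 Mar 2005) before Halvorsen and Horvat (18 Feb 1998) before Andersen, Okafor and Romero (16 Aug 1996).
Among Leclerc, Marchetti and Ruiz, alphabetically by surname: Leclerc before Marchetti before Ruiz.
Among Halvorsen and Horvat, alphabetically by surname: Halvorsen before Horvat.
Among Andersen, Okafor and Romero, alphabetically by surname: Andersen before Okafor before Romero.
Bianchi and Salazar both have date of presenting credentials 24 Mar 1994, so the next rule applies.
Among Bianchi and Salazar, alphabetically by surname: Bianchi before Salazar.
Full order: Leclerc, Marchetti, Ruiz, Halvorsen, Horvat, Andersen, Okafor, Romero, Bianchi, Salazar.

Leclerc, Marchetti, Ruiz, Halvorsen, Horvat, Andersen, Okafor, Romero, Bianchi, Salazar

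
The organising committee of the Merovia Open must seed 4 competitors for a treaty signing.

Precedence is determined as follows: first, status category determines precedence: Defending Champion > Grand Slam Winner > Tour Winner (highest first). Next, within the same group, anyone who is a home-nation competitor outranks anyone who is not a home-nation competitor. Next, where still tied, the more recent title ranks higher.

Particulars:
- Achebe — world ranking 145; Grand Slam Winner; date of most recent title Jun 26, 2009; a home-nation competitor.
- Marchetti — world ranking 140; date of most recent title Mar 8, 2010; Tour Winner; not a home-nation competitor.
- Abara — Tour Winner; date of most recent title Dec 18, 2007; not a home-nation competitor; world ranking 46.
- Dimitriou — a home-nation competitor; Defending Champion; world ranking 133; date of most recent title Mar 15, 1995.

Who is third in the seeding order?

By status category: Dimitriou (Defending Champion); then Achebe (Grand Slam Winner); then Marchetti and Abara (Tour Winner).
Marchetti and Abara are each not a home-nation competitor, so the next rule applies.
Among Marchetti and Abara, by date of most recent title (later first): Marchetti (Mar 8, 2010) before Abara (Dec 18, 2007).
Order: Dimitriou, Achebe, Marchetti, Abara.

Marchetti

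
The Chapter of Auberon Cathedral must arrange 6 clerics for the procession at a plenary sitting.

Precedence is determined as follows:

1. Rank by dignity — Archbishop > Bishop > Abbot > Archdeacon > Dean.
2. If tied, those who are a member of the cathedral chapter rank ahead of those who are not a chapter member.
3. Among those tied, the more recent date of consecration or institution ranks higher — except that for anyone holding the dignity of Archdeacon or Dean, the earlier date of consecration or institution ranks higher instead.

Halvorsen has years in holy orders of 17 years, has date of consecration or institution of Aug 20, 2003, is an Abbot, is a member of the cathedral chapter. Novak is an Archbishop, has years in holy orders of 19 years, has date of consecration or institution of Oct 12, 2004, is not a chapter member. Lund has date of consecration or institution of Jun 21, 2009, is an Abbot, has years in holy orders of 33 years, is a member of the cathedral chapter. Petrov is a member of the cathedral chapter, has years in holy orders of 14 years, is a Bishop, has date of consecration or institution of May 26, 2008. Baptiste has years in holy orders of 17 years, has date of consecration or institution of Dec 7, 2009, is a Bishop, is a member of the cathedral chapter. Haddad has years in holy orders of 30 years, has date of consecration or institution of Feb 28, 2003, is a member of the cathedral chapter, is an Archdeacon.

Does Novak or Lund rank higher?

Novak

By dignity: Novak (Archbishop); then Baptiste and Petrov (Bishop); then Lund and Halvorsen (Abbot); then Haddad (Archdeacon).
Baptiste and Petrov are each a member of the cathedral chapter, so the next rule applies.
Among Baptiste and Petrov, by date of consecration or institution (later first): Baptiste (Dec 7, 2009) before Petrov (May 26, 2008).
Lund and Halvorsen are each a member of the cathedral chapter, so the next rule applies.
Among Lund and Halvorsen, by date of consecration or institution (later first): Lund (Jun 21, 2009) before Halvorsen (Aug 20, 2003).
So Novak takes precedence.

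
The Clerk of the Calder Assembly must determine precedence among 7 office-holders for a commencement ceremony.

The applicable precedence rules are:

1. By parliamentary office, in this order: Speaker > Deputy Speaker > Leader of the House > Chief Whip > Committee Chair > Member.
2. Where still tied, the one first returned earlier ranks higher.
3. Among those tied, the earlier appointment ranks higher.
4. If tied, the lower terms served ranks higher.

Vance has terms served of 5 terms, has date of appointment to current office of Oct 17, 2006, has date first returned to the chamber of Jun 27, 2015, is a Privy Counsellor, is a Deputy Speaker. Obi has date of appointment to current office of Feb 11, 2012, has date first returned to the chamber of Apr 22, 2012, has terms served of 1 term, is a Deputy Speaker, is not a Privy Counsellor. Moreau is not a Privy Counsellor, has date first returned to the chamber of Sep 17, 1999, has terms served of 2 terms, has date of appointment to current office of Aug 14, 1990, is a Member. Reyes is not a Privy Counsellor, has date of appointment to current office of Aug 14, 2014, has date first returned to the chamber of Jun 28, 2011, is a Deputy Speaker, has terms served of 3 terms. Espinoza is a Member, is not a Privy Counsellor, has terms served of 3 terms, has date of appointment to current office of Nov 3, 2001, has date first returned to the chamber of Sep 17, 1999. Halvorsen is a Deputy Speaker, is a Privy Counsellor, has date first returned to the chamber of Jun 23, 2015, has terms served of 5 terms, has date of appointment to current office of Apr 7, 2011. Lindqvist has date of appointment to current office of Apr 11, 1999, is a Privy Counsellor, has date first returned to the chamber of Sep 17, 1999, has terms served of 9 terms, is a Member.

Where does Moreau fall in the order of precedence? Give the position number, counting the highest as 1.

5

By parliamentary office: Reyes, Obi, Halvorsen and Vance (Deputy Speaker); then Moreau, Lindqvist and Espinoza (Member).
Among Reyes, Obi, Halvorsen and Vance, by date first returned to the chamber (earlier first): Reyes (Jun 28, 2011) before Obi (Apr 22, 2012) before Halvorsen (Jun 23, 2015) before Vance (Jun 27, 2015).
Moreau, Lindqvist and Espinoza all have date first returned to the chamber Sep 17, 1999, so the next rule applies.
Among Moreau, Lindqvist and Espinoza, by date of appointment to current office (earlier first): Moreau (Aug 14, 1990) before Lindqvist (Apr 11, 1999) before Espinoza (Nov 3, 2001).
Order: Reyes, Obi, Halvorsen, Vance, Moreau, Lindqvist, Espinoza. So position 5.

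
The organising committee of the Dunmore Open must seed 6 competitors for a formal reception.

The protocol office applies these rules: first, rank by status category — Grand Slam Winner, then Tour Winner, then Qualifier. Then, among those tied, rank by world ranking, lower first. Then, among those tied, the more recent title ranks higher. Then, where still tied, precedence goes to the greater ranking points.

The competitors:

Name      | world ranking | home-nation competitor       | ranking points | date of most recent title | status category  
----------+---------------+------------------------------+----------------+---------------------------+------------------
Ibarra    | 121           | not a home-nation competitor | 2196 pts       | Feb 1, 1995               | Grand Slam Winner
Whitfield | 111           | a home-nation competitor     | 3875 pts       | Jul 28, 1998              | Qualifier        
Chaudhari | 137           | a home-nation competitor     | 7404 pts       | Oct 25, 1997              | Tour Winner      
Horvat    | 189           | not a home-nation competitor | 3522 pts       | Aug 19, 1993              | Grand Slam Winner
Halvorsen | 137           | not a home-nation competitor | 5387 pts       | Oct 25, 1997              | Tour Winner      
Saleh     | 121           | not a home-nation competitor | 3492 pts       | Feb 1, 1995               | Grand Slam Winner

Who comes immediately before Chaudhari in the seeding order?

By status category: Saleh, Ibarra and Horvat (Grand Slam Winner); then Chaudhari and Halvorsen (Tour Winner); then Whitfield (Qualifier).
Among Saleh, Ibarra and Horvat, by world ranking (lower first): Saleh and Ibarra (121) before Horvat (189).
Saleh and Ibarra both have date of most recent title Feb 1, 1995, so the next rule applies.
Among Saleh and Ibarra, by ranking points (higher first): Saleh (3492 pts) before Ibarra (2196 pts).
Chaudhari and Halvorsen both have world ranking 137, so the next rule applies.
Chaudhari and Halvorsen both have date of most recent title Oct 25, 1997, so the next rule applies.
Among Chaudhari and Halvorsen, by ranking points (higher first): Chaudhari (7404 pts) before Halvorsen (5387 pts).
Order: Saleh, Ibarra, Horvat, Chaudhari, Halvorsen, Whitfield.

Horvat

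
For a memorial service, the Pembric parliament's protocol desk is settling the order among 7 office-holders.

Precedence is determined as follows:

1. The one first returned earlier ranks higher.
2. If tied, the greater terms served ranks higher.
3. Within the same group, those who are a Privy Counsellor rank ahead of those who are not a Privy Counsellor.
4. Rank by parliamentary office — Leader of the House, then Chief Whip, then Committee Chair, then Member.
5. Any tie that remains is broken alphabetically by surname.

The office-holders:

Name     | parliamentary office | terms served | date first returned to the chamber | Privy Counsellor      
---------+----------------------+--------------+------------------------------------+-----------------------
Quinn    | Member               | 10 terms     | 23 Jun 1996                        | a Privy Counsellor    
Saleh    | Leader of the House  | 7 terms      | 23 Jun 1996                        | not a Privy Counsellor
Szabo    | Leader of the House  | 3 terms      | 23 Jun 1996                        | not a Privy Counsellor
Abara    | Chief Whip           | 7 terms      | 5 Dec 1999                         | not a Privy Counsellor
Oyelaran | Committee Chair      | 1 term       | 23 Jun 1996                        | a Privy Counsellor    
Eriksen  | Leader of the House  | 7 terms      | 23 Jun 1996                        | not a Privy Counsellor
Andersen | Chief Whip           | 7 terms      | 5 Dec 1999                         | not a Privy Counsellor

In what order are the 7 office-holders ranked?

By date first returned to the chamber (earlier first): Quinn, Eriksen, Saleh, Szabo and Oyelaran (each 23 Jun 1996); then Abara and Andersen (both 5 Dec 1999).
Among Quinn, Eriksen, Saleh, Szabo and Oyelaran, by terms served (higher first): Quinn (10 terms) before Eriksen and Saleh (7 terms) before Szabo (3 terms) before Oyelaran (1 term).
Eriksen and Saleh are each not a Privy Counsellor, so the next rule applies.
Eriksen and Saleh are each Leader of the House, so the next rule applies.
Among Eriksen and Saleh, alphabetically by surname: Eriksen before Saleh.
Abara and Andersen both have terms served 7 terms, so the next rule applies.
Abara and Andersen are each not a Privy Counsellor, so the next rule applies.
Abara and Andersen are each Chief Whip, so the next rule applies.
Among Abara and Andersen, alphabetically by surname: Abara before Andersen.
Full order: Quinn, Eriksen, Saleh, Szabo, Oyelaran, Abara, Andersen.

Quinn, Eriksen, Saleh, Szabo, Oyelaran, Abara, Andersen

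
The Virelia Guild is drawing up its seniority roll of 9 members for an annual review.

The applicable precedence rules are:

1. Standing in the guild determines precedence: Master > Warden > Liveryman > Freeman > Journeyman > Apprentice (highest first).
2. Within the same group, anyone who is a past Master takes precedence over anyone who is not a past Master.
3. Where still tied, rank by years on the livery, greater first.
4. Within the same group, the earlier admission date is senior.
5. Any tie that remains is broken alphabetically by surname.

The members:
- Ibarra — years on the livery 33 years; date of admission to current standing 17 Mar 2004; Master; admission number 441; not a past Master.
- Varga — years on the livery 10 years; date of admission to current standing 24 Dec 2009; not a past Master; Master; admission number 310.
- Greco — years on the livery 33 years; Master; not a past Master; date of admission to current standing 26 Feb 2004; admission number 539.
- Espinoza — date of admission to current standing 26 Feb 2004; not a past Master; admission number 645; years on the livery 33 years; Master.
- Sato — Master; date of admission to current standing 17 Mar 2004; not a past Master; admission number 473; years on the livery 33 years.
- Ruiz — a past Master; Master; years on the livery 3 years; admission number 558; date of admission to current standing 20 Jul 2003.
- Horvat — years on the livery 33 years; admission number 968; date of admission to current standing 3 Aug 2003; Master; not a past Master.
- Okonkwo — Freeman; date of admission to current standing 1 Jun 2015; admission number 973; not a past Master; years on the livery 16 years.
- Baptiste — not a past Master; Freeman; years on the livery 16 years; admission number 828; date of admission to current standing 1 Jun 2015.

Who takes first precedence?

By standing in the guild: Ruiz, Horvat, Espinoza, Greco, Ibarra, Sato and Varga (Master); then Baptiste and Okonkwo (Freeman).
Among Ruiz, Horvat, Espinoza, Greco, Ibarra, Sato and Varga, a past Master before not a past Master: Ruiz (a past Master) before Horvat, Espinoza, Greco, Ibarra, Sato and Varga (not a past Master).
Among Horvat, Espinoza, Greco, Ibarra, Sato and Varga, by years on the livery (higher first): Horvat, Espinoza, Greco, Ibarra and Sato (33 years) before Varga (10 years).
Among Horvat, Espinoza, Greco, Ibarra and Sato, by date of admission to current standing (earlier first): Horvat (3 Aug 2003) before Espinoza and Greco (26 Feb 2004) before Ibarra and Sato (17 Mar 2004).
Among Espinoza and Greco, alphabetically by surname: Espinoza before Greco.
Among Ibarra and Sato, alphabetically by surname: Ibarra before Sato.
Baptiste and Okonkwo are each not a past Master, so the next rule applies.
Baptiste and Okonkwo both have years on the livery 16 years, so the next rule applies.
Baptiste and Okonkwo both have date of admission to current standing 1 Jun 2015, so the next rule applies.
Among Baptiste and Okonkwo, alphabetically by surname: Baptiste before Okonkwo.
Order: Ruiz, Horvat, Espinoza, Greco, Ibarra, Sato, Varga, Baptiste, Okonkwo.

Ruiz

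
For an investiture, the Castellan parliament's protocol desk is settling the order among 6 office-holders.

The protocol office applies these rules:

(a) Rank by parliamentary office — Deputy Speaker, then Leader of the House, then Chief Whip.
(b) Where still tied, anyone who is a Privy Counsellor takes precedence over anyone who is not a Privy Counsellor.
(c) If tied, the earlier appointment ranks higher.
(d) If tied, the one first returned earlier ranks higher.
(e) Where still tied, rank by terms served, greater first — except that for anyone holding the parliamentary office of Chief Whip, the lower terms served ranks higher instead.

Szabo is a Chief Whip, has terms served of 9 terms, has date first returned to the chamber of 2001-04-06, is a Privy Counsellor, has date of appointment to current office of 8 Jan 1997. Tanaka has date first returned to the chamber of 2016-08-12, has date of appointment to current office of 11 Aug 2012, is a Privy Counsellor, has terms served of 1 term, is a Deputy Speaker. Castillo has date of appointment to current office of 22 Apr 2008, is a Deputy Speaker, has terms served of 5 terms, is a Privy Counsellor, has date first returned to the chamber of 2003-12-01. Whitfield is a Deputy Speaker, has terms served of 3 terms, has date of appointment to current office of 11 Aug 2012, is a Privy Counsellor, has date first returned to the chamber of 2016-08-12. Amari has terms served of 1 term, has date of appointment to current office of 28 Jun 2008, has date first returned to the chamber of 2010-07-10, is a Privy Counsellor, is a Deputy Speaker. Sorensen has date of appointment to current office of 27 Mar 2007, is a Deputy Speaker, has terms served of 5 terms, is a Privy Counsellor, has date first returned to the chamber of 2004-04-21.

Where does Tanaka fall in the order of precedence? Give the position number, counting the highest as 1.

5

By parliamentary office: Sorensen, Castillo, Amari, Whitfield and Tanaka (Deputy Speaker); then Szabo (Chief Whip).
Sorensen, Castillo, Amari, Whitfield and Tanaka are each a Privy Counsellor, so the next rule applies.
Among Sorensen, Castillo, Amari, Whitfield and Tanaka, by date of appointment to current office (earlier first): Sorensen (27 Mar 2007) before Castillo (22 Apr 2008) before Amari (28 Jun 2008) before Whitfield and Tanaka (11 Aug 2012).
Whitfield and Tanaka both have date first returned to the chamber 2016-08-12, so the next rule applies.
Among Whitfield and Tanaka, by terms served (higher first): Whitfield (3 terms) before Tanaka (1 term).
Order: Sorensen, Castillo, Amari, Whitfield, Tanaka, Szabo. So position 5.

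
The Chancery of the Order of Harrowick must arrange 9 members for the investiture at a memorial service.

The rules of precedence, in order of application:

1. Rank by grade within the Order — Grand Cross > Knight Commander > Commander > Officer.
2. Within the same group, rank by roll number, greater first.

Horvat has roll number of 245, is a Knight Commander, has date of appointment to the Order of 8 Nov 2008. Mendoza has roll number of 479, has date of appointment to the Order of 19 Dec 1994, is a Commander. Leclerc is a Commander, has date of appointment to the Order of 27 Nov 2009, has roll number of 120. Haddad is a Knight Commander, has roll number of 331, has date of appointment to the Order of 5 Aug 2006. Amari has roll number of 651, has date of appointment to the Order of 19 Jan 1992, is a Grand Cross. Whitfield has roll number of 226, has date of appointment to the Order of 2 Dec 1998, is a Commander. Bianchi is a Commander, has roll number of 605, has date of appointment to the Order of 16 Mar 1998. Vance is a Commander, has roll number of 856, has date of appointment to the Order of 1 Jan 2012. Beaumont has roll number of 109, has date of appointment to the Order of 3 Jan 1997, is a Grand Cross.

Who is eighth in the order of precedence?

Whitfield

By grade within the Order: Amari and Beaumont (Grand Cross); then Haddad and Horvat (Knight Commander); then Vance, Bianchi, Mendoza, Whitfield and Leclerc (Commander).
Among Amari and Beaumont, by roll number (higher first): Amari (651) before Beaumont (109).
Among Haddad and Horvat, by roll number (higher first): Haddad (331) before Horvat (245).
Among Vance, Bianchi, Mendoza, Whitfield and Leclerc, by roll number (higher first): Vance (856) before Bianchi (605) before Mendoza (479) before Whitfield (226) before Leclerc (120).
Order: Amari, Beaumont, Haddad, Horvat, Vance, Bianchi, Mendoza, Whitfield, Leclerc.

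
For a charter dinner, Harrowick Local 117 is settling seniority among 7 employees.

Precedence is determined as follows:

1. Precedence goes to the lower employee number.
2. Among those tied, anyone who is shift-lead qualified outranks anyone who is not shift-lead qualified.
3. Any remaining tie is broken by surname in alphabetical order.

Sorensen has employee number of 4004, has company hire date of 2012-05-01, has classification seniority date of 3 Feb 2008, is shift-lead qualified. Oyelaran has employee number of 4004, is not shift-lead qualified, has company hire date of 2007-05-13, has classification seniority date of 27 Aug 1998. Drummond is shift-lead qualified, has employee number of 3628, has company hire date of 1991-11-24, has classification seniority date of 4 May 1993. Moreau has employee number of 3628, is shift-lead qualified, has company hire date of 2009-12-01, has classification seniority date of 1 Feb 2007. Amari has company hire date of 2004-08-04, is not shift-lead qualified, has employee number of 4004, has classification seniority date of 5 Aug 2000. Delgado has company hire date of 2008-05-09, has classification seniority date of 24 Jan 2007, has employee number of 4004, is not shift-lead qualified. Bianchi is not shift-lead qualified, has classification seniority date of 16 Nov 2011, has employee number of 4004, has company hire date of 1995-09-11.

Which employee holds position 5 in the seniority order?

By employee number (lower first): Drummond and Moreau (both 3628); then Sorensen, Amari, Bianchi, Delgado and Oyelaran (each 4004).
Drummond and Moreau are each shift-lead qualified, so the next rule applies.
Among Drummond and Moreau, alphabetically by surname: Drummond before Moreau.
Among Sorensen, Amari, Bianchi, Delgado and Oyelaran, shift-lead qualified before not shift-lead qualified: Sorensen (shift-lead qualified) before Amari, Bianchi, Delgado and Oyelaran (not shift-lead qualified).
Among Amari, Bianchi, Delgado and Oyelaran, alphabetically by surname: Amari before Bianchi before Delgado before Oyelaran.
Order: Drummond, Moreau, Sorensen, Amari, Bianchi, Delgado, Oyelaran.

Bianchi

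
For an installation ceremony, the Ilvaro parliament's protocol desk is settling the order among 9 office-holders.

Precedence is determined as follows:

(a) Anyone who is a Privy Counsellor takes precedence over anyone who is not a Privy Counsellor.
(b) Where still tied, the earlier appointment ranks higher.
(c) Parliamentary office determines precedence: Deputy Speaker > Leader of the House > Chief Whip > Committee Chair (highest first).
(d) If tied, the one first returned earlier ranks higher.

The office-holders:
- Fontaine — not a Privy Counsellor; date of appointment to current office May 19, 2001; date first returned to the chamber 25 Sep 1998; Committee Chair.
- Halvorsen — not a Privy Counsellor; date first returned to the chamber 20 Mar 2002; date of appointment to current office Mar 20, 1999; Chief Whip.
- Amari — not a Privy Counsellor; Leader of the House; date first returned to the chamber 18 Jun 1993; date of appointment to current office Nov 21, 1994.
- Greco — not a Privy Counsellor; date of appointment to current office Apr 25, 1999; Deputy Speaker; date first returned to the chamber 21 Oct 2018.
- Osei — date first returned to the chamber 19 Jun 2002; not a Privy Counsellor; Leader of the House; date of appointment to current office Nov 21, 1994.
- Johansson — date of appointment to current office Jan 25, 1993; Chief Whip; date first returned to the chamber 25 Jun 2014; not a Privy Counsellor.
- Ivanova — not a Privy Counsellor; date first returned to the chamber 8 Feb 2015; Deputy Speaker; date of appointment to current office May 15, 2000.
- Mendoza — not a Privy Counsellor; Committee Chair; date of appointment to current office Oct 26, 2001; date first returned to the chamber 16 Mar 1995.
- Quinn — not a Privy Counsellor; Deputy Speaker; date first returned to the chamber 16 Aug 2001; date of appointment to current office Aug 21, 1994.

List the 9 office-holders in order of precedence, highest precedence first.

By the first rule: Johansson, Quinn, Amari, Osei, Halvorsen, Greco, Ivanova, Fontaine and Mendoza (each not a Privy Counsellor).
Among Johansson, Quinn, Amari, Osei, Halvorsen, Greco, Ivanova, Fontaine and Mendoza, by date of appointment to current office (earlier first): Johansson (Jan 25, 1993) before Quinn (Aug 21, 1994) before Amari and Osei (Nov 21, 1994) before Halvorsen (Mar 20, 1999) before Greco (Apr 25, 1999) before Ivanova (May 15, 2000) before Fontaine (May 19, 2001) before Mendoza (Oct 26, 2001).
Amari and Osei are each Leader of the House, so the next rule applies.
Among Amari and Osei, by date first returned to the chamber (earlier first): Amari (18 Jun 1993) before Osei (19 Jun 2002).
Full order: Johansson, Quinn, Amari, Osei, Halvorsen, Greco, Ivanova, Fontaine, Mendoza.

Johansson, Quinn, Amari, Osei, Halvorsen, Greco, Ivanova, Fontaine, Mendoza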